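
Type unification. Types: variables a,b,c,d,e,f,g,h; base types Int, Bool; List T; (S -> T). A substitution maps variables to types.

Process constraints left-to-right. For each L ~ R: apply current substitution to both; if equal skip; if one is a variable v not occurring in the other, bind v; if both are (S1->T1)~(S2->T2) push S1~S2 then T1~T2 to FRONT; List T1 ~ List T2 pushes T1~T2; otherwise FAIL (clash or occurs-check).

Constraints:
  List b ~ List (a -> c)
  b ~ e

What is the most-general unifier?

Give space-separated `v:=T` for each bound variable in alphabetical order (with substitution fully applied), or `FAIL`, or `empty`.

Answer: b:=(a -> c) e:=(a -> c)

Derivation:
step 1: unify List b ~ List (a -> c)  [subst: {-} | 1 pending]
  -> decompose List: push b~(a -> c)
step 2: unify b ~ (a -> c)  [subst: {-} | 1 pending]
  bind b := (a -> c)
step 3: unify (a -> c) ~ e  [subst: {b:=(a -> c)} | 0 pending]
  bind e := (a -> c)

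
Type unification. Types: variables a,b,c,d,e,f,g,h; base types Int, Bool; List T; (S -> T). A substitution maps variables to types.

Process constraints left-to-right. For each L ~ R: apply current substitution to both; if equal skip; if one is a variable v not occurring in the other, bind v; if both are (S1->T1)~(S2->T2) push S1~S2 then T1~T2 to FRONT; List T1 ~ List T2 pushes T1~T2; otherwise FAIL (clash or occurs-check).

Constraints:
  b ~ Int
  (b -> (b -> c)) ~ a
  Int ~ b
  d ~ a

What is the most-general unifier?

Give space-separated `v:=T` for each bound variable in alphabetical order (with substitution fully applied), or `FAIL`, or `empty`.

Answer: a:=(Int -> (Int -> c)) b:=Int d:=(Int -> (Int -> c))

Derivation:
step 1: unify b ~ Int  [subst: {-} | 3 pending]
  bind b := Int
step 2: unify (Int -> (Int -> c)) ~ a  [subst: {b:=Int} | 2 pending]
  bind a := (Int -> (Int -> c))
step 3: unify Int ~ Int  [subst: {b:=Int, a:=(Int -> (Int -> c))} | 1 pending]
  -> identical, skip
step 4: unify d ~ (Int -> (Int -> c))  [subst: {b:=Int, a:=(Int -> (Int -> c))} | 0 pending]
  bind d := (Int -> (Int -> c))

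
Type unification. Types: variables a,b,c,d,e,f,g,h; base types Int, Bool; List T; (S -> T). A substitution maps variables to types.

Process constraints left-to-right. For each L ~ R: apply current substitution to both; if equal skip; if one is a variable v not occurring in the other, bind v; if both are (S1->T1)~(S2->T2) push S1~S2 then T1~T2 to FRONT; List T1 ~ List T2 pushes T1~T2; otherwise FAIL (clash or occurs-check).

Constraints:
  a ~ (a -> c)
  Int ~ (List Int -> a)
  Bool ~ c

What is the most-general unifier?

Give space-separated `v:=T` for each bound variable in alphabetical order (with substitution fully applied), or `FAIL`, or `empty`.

step 1: unify a ~ (a -> c)  [subst: {-} | 2 pending]
  occurs-check fail: a in (a -> c)

Answer: FAIL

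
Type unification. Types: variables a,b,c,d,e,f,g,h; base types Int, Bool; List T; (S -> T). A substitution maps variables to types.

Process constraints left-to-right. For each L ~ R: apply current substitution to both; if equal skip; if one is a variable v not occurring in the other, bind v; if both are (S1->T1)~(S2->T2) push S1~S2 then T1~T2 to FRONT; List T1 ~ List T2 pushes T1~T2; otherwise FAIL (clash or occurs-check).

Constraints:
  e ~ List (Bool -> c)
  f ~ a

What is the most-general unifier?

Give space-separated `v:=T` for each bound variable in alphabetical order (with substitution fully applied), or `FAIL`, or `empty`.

Answer: e:=List (Bool -> c) f:=a

Derivation:
step 1: unify e ~ List (Bool -> c)  [subst: {-} | 1 pending]
  bind e := List (Bool -> c)
step 2: unify f ~ a  [subst: {e:=List (Bool -> c)} | 0 pending]
  bind f := a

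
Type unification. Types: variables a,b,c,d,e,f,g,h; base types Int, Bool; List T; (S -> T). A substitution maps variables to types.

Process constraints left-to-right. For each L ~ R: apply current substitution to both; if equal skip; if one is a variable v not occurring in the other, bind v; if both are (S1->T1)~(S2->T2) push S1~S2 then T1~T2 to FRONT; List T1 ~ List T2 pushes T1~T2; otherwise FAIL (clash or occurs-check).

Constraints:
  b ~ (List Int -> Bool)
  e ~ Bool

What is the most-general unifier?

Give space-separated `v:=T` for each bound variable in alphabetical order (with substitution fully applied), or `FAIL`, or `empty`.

Answer: b:=(List Int -> Bool) e:=Bool

Derivation:
step 1: unify b ~ (List Int -> Bool)  [subst: {-} | 1 pending]
  bind b := (List Int -> Bool)
step 2: unify e ~ Bool  [subst: {b:=(List Int -> Bool)} | 0 pending]
  bind e := Bool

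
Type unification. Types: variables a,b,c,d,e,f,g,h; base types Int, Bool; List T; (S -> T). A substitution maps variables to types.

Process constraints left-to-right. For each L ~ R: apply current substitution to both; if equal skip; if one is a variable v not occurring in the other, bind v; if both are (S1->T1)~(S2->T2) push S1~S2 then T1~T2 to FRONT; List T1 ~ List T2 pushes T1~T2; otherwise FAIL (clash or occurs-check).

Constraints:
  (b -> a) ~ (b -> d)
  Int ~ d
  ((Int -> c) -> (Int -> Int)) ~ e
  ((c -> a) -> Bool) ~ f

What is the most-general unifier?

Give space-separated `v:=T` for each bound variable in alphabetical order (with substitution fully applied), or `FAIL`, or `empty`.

step 1: unify (b -> a) ~ (b -> d)  [subst: {-} | 3 pending]
  -> decompose arrow: push b~b, a~d
step 2: unify b ~ b  [subst: {-} | 4 pending]
  -> identical, skip
step 3: unify a ~ d  [subst: {-} | 3 pending]
  bind a := d
step 4: unify Int ~ d  [subst: {a:=d} | 2 pending]
  bind d := Int
step 5: unify ((Int -> c) -> (Int -> Int)) ~ e  [subst: {a:=d, d:=Int} | 1 pending]
  bind e := ((Int -> c) -> (Int -> Int))
step 6: unify ((c -> Int) -> Bool) ~ f  [subst: {a:=d, d:=Int, e:=((Int -> c) -> (Int -> Int))} | 0 pending]
  bind f := ((c -> Int) -> Bool)

Answer: a:=Int d:=Int e:=((Int -> c) -> (Int -> Int)) f:=((c -> Int) -> Bool)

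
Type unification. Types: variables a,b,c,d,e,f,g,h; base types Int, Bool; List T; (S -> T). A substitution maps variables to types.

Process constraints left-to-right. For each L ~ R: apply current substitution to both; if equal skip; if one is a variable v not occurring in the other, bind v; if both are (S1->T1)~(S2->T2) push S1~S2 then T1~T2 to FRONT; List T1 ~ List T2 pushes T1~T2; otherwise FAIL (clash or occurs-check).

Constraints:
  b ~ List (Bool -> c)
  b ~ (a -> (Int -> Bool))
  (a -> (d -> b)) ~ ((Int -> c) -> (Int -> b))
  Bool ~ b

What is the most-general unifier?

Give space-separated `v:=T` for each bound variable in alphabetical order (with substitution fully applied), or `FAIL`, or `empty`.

Answer: FAIL

Derivation:
step 1: unify b ~ List (Bool -> c)  [subst: {-} | 3 pending]
  bind b := List (Bool -> c)
step 2: unify List (Bool -> c) ~ (a -> (Int -> Bool))  [subst: {b:=List (Bool -> c)} | 2 pending]
  clash: List (Bool -> c) vs (a -> (Int -> Bool))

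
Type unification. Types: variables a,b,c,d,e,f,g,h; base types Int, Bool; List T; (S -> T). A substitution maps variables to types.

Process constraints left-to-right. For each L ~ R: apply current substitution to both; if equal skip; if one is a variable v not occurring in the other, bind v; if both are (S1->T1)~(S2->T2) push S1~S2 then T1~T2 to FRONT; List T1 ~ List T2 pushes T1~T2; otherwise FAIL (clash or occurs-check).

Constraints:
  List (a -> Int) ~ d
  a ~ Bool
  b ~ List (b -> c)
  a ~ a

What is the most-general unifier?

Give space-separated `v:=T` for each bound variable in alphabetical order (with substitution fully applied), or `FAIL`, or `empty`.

step 1: unify List (a -> Int) ~ d  [subst: {-} | 3 pending]
  bind d := List (a -> Int)
step 2: unify a ~ Bool  [subst: {d:=List (a -> Int)} | 2 pending]
  bind a := Bool
step 3: unify b ~ List (b -> c)  [subst: {d:=List (a -> Int), a:=Bool} | 1 pending]
  occurs-check fail: b in List (b -> c)

Answer: FAIL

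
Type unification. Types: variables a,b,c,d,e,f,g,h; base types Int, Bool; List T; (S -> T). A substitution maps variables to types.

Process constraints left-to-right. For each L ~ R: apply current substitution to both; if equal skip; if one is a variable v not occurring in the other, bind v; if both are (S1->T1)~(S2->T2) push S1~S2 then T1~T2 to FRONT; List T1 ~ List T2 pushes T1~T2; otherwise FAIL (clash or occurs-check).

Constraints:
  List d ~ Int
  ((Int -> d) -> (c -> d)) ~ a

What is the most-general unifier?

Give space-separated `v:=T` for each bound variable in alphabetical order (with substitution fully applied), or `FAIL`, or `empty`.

Answer: FAIL

Derivation:
step 1: unify List d ~ Int  [subst: {-} | 1 pending]
  clash: List d vs Int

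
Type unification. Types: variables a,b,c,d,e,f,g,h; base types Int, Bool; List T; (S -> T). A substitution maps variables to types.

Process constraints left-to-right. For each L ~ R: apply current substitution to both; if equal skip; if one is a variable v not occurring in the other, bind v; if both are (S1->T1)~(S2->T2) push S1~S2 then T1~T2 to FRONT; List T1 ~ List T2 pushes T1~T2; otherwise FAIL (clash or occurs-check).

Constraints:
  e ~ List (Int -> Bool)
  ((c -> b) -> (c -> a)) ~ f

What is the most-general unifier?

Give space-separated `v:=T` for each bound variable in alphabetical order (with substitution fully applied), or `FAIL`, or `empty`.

Answer: e:=List (Int -> Bool) f:=((c -> b) -> (c -> a))

Derivation:
step 1: unify e ~ List (Int -> Bool)  [subst: {-} | 1 pending]
  bind e := List (Int -> Bool)
step 2: unify ((c -> b) -> (c -> a)) ~ f  [subst: {e:=List (Int -> Bool)} | 0 pending]
  bind f := ((c -> b) -> (c -> a))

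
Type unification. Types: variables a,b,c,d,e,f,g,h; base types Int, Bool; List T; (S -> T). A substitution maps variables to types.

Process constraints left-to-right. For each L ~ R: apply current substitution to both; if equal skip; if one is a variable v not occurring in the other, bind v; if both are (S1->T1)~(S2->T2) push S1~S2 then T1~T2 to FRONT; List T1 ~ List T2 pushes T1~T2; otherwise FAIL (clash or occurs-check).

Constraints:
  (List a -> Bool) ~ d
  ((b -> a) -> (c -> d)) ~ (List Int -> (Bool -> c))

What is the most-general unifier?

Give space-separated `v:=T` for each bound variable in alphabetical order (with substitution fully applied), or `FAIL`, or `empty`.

Answer: FAIL

Derivation:
step 1: unify (List a -> Bool) ~ d  [subst: {-} | 1 pending]
  bind d := (List a -> Bool)
step 2: unify ((b -> a) -> (c -> (List a -> Bool))) ~ (List Int -> (Bool -> c))  [subst: {d:=(List a -> Bool)} | 0 pending]
  -> decompose arrow: push (b -> a)~List Int, (c -> (List a -> Bool))~(Bool -> c)
step 3: unify (b -> a) ~ List Int  [subst: {d:=(List a -> Bool)} | 1 pending]
  clash: (b -> a) vs List Int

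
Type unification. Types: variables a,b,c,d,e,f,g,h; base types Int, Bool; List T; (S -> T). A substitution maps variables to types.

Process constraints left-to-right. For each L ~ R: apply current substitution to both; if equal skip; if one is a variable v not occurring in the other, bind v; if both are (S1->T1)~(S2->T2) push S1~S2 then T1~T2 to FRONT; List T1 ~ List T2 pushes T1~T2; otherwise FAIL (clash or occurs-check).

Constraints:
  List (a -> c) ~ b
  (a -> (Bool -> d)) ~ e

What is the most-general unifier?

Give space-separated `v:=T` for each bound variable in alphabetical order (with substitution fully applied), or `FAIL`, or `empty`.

Answer: b:=List (a -> c) e:=(a -> (Bool -> d))

Derivation:
step 1: unify List (a -> c) ~ b  [subst: {-} | 1 pending]
  bind b := List (a -> c)
step 2: unify (a -> (Bool -> d)) ~ e  [subst: {b:=List (a -> c)} | 0 pending]
  bind e := (a -> (Bool -> d))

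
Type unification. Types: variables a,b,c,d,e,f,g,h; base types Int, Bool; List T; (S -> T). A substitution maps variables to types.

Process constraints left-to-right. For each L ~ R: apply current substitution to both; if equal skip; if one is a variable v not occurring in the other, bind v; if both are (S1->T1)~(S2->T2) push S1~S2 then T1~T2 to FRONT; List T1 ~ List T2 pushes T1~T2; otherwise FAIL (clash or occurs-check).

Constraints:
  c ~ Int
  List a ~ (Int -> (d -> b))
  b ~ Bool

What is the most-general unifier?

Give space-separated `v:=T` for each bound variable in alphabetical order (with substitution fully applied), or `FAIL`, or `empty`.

Answer: FAIL

Derivation:
step 1: unify c ~ Int  [subst: {-} | 2 pending]
  bind c := Int
step 2: unify List a ~ (Int -> (d -> b))  [subst: {c:=Int} | 1 pending]
  clash: List a vs (Int -> (d -> b))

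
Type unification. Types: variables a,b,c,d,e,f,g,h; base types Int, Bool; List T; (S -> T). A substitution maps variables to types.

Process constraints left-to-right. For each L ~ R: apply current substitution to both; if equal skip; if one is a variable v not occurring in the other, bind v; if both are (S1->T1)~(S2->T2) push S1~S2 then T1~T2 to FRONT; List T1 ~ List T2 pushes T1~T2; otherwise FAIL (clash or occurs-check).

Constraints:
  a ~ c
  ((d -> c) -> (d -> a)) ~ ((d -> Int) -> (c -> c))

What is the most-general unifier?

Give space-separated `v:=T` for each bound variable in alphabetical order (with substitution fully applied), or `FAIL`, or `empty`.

step 1: unify a ~ c  [subst: {-} | 1 pending]
  bind a := c
step 2: unify ((d -> c) -> (d -> c)) ~ ((d -> Int) -> (c -> c))  [subst: {a:=c} | 0 pending]
  -> decompose arrow: push (d -> c)~(d -> Int), (d -> c)~(c -> c)
step 3: unify (d -> c) ~ (d -> Int)  [subst: {a:=c} | 1 pending]
  -> decompose arrow: push d~d, c~Int
step 4: unify d ~ d  [subst: {a:=c} | 2 pending]
  -> identical, skip
step 5: unify c ~ Int  [subst: {a:=c} | 1 pending]
  bind c := Int
step 6: unify (d -> Int) ~ (Int -> Int)  [subst: {a:=c, c:=Int} | 0 pending]
  -> decompose arrow: push d~Int, Int~Int
step 7: unify d ~ Int  [subst: {a:=c, c:=Int} | 1 pending]
  bind d := Int
step 8: unify Int ~ Int  [subst: {a:=c, c:=Int, d:=Int} | 0 pending]
  -> identical, skip

Answer: a:=Int c:=Int d:=Int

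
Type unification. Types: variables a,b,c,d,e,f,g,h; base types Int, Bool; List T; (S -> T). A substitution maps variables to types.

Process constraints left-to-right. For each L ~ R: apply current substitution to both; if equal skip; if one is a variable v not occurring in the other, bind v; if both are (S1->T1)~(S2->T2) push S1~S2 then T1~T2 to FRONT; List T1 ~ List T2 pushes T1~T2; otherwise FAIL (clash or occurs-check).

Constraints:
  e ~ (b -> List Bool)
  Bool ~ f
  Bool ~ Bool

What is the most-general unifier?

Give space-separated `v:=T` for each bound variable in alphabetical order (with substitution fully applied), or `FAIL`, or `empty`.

Answer: e:=(b -> List Bool) f:=Bool

Derivation:
step 1: unify e ~ (b -> List Bool)  [subst: {-} | 2 pending]
  bind e := (b -> List Bool)
step 2: unify Bool ~ f  [subst: {e:=(b -> List Bool)} | 1 pending]
  bind f := Bool
step 3: unify Bool ~ Bool  [subst: {e:=(b -> List Bool), f:=Bool} | 0 pending]
  -> identical, skip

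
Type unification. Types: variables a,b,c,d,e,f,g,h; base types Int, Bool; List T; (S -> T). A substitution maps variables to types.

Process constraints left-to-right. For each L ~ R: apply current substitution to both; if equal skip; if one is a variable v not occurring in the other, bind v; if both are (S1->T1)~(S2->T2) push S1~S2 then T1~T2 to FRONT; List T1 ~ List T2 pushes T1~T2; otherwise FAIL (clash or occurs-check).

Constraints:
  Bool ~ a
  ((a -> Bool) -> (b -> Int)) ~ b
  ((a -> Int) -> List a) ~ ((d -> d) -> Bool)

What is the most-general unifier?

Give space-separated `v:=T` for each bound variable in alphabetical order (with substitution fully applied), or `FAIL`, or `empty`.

step 1: unify Bool ~ a  [subst: {-} | 2 pending]
  bind a := Bool
step 2: unify ((Bool -> Bool) -> (b -> Int)) ~ b  [subst: {a:=Bool} | 1 pending]
  occurs-check fail

Answer: FAIL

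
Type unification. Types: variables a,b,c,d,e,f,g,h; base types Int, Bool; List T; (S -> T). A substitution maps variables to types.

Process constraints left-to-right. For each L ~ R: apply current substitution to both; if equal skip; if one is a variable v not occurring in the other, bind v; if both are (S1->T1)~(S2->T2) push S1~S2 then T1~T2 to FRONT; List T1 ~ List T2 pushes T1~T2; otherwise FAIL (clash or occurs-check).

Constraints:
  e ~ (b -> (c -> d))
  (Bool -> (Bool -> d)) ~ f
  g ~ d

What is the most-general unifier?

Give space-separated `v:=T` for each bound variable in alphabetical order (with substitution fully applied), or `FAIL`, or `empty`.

Answer: e:=(b -> (c -> d)) f:=(Bool -> (Bool -> d)) g:=d

Derivation:
step 1: unify e ~ (b -> (c -> d))  [subst: {-} | 2 pending]
  bind e := (b -> (c -> d))
step 2: unify (Bool -> (Bool -> d)) ~ f  [subst: {e:=(b -> (c -> d))} | 1 pending]
  bind f := (Bool -> (Bool -> d))
step 3: unify g ~ d  [subst: {e:=(b -> (c -> d)), f:=(Bool -> (Bool -> d))} | 0 pending]
  bind g := d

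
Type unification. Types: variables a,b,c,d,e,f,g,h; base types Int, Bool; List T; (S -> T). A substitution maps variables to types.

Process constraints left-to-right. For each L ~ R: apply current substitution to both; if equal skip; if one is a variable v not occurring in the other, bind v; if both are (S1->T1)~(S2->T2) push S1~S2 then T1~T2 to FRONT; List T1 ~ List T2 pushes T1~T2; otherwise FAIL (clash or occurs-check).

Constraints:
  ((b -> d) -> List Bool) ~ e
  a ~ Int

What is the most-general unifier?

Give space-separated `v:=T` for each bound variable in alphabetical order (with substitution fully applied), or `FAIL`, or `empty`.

Answer: a:=Int e:=((b -> d) -> List Bool)

Derivation:
step 1: unify ((b -> d) -> List Bool) ~ e  [subst: {-} | 1 pending]
  bind e := ((b -> d) -> List Bool)
step 2: unify a ~ Int  [subst: {e:=((b -> d) -> List Bool)} | 0 pending]
  bind a := Int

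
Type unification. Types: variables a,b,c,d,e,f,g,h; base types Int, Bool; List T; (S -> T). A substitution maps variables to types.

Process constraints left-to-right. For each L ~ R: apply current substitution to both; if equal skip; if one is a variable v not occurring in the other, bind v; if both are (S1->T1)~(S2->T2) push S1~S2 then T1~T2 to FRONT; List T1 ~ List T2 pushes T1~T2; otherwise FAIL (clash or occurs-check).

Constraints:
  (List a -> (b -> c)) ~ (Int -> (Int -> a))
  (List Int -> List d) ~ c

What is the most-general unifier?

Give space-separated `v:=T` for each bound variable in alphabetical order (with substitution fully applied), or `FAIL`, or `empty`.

step 1: unify (List a -> (b -> c)) ~ (Int -> (Int -> a))  [subst: {-} | 1 pending]
  -> decompose arrow: push List a~Int, (b -> c)~(Int -> a)
step 2: unify List a ~ Int  [subst: {-} | 2 pending]
  clash: List a vs Int

Answer: FAIL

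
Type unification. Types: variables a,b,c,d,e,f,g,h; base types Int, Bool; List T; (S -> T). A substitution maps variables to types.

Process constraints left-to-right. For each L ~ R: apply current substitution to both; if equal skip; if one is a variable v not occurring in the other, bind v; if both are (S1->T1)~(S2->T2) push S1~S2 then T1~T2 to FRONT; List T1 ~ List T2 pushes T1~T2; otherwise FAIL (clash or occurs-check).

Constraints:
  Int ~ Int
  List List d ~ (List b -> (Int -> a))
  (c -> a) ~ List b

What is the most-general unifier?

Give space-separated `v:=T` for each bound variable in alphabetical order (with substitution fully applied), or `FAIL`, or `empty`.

step 1: unify Int ~ Int  [subst: {-} | 2 pending]
  -> identical, skip
step 2: unify List List d ~ (List b -> (Int -> a))  [subst: {-} | 1 pending]
  clash: List List d vs (List b -> (Int -> a))

Answer: FAIL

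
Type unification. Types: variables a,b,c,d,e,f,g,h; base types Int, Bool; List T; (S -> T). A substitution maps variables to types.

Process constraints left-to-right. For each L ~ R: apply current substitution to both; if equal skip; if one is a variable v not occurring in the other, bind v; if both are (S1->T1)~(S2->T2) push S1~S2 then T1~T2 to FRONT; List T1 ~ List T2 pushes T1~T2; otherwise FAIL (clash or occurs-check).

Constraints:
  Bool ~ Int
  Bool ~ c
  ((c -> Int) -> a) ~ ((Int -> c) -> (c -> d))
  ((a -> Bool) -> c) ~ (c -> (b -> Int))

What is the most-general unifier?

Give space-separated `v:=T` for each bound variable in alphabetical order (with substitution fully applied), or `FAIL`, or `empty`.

Answer: FAIL

Derivation:
step 1: unify Bool ~ Int  [subst: {-} | 3 pending]
  clash: Bool vs Int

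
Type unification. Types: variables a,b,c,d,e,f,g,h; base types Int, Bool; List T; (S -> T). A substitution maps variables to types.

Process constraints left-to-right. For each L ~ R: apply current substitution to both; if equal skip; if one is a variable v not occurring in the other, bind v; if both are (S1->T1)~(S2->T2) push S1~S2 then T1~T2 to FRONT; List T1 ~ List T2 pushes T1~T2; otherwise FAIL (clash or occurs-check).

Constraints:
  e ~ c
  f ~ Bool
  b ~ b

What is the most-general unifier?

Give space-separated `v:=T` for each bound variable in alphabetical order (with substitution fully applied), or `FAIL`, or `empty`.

Answer: e:=c f:=Bool

Derivation:
step 1: unify e ~ c  [subst: {-} | 2 pending]
  bind e := c
step 2: unify f ~ Bool  [subst: {e:=c} | 1 pending]
  bind f := Bool
step 3: unify b ~ b  [subst: {e:=c, f:=Bool} | 0 pending]
  -> identical, skip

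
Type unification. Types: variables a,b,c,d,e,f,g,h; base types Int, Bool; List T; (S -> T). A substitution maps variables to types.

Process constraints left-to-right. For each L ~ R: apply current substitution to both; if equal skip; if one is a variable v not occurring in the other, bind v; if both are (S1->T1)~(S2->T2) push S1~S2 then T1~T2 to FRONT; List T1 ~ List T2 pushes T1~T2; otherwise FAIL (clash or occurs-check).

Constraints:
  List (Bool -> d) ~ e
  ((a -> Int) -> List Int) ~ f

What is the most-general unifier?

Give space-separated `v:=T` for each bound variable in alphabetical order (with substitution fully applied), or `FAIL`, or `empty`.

Answer: e:=List (Bool -> d) f:=((a -> Int) -> List Int)

Derivation:
step 1: unify List (Bool -> d) ~ e  [subst: {-} | 1 pending]
  bind e := List (Bool -> d)
step 2: unify ((a -> Int) -> List Int) ~ f  [subst: {e:=List (Bool -> d)} | 0 pending]
  bind f := ((a -> Int) -> List Int)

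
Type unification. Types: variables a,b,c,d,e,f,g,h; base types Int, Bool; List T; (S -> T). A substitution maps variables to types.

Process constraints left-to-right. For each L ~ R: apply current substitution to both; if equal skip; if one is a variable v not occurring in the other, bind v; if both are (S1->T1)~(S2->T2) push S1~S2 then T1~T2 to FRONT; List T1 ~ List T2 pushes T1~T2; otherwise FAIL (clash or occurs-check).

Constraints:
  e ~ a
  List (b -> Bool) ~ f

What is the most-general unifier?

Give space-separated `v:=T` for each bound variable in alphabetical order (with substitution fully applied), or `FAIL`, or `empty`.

Answer: e:=a f:=List (b -> Bool)

Derivation:
step 1: unify e ~ a  [subst: {-} | 1 pending]
  bind e := a
step 2: unify List (b -> Bool) ~ f  [subst: {e:=a} | 0 pending]
  bind f := List (b -> Bool)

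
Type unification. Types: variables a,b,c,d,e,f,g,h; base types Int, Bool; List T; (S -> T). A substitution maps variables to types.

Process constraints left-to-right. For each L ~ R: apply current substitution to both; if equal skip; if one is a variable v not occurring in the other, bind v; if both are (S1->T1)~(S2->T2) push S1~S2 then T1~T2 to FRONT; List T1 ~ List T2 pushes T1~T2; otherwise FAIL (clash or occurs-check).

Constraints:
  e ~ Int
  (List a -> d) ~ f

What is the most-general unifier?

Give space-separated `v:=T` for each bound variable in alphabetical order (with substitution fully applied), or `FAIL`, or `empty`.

step 1: unify e ~ Int  [subst: {-} | 1 pending]
  bind e := Int
step 2: unify (List a -> d) ~ f  [subst: {e:=Int} | 0 pending]
  bind f := (List a -> d)

Answer: e:=Int f:=(List a -> d)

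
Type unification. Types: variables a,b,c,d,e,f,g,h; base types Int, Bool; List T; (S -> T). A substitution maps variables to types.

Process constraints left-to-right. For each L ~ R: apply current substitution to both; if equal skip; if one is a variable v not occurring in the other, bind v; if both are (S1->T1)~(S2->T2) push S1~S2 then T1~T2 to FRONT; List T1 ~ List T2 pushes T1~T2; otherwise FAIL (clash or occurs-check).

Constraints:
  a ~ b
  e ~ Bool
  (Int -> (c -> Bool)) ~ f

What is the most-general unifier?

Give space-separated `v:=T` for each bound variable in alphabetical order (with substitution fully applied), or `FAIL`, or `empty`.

Answer: a:=b e:=Bool f:=(Int -> (c -> Bool))

Derivation:
step 1: unify a ~ b  [subst: {-} | 2 pending]
  bind a := b
step 2: unify e ~ Bool  [subst: {a:=b} | 1 pending]
  bind e := Bool
step 3: unify (Int -> (c -> Bool)) ~ f  [subst: {a:=b, e:=Bool} | 0 pending]
  bind f := (Int -> (c -> Bool))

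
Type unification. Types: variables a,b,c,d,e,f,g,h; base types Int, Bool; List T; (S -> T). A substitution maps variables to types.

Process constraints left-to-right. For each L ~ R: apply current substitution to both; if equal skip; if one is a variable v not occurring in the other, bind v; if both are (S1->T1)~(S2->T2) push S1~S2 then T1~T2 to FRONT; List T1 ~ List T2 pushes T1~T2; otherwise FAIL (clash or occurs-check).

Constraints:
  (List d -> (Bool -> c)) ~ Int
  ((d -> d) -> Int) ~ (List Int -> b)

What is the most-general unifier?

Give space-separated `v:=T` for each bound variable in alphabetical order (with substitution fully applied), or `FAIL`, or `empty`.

step 1: unify (List d -> (Bool -> c)) ~ Int  [subst: {-} | 1 pending]
  clash: (List d -> (Bool -> c)) vs Int

Answer: FAIL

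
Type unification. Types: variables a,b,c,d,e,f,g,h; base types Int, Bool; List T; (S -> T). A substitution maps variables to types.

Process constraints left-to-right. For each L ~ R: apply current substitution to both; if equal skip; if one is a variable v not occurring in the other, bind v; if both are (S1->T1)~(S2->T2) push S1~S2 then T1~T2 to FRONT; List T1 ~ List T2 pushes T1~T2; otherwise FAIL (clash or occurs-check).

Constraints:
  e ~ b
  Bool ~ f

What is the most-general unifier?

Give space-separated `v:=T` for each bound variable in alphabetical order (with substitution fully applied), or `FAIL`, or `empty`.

Answer: e:=b f:=Bool

Derivation:
step 1: unify e ~ b  [subst: {-} | 1 pending]
  bind e := b
step 2: unify Bool ~ f  [subst: {e:=b} | 0 pending]
  bind f := Bool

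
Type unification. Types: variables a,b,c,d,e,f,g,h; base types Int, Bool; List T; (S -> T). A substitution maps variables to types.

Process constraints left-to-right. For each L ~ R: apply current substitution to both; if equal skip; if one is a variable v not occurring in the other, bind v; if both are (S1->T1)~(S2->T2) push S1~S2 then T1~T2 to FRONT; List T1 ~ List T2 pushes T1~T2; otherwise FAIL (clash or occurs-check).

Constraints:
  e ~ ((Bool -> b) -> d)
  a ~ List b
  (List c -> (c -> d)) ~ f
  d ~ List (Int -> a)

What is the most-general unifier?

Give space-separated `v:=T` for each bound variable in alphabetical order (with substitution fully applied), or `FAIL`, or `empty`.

step 1: unify e ~ ((Bool -> b) -> d)  [subst: {-} | 3 pending]
  bind e := ((Bool -> b) -> d)
step 2: unify a ~ List b  [subst: {e:=((Bool -> b) -> d)} | 2 pending]
  bind a := List b
step 3: unify (List c -> (c -> d)) ~ f  [subst: {e:=((Bool -> b) -> d), a:=List b} | 1 pending]
  bind f := (List c -> (c -> d))
step 4: unify d ~ List (Int -> List b)  [subst: {e:=((Bool -> b) -> d), a:=List b, f:=(List c -> (c -> d))} | 0 pending]
  bind d := List (Int -> List b)

Answer: a:=List b d:=List (Int -> List b) e:=((Bool -> b) -> List (Int -> List b)) f:=(List c -> (c -> List (Int -> List b)))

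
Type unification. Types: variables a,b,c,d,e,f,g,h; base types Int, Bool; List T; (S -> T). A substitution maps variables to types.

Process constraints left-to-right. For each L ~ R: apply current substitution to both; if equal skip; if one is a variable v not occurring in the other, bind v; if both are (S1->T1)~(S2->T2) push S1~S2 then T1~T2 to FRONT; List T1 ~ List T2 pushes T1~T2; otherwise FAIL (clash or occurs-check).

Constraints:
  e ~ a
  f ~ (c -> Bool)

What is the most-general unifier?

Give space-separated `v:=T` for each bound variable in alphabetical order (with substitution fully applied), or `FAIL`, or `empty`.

step 1: unify e ~ a  [subst: {-} | 1 pending]
  bind e := a
step 2: unify f ~ (c -> Bool)  [subst: {e:=a} | 0 pending]
  bind f := (c -> Bool)

Answer: e:=a f:=(c -> Bool)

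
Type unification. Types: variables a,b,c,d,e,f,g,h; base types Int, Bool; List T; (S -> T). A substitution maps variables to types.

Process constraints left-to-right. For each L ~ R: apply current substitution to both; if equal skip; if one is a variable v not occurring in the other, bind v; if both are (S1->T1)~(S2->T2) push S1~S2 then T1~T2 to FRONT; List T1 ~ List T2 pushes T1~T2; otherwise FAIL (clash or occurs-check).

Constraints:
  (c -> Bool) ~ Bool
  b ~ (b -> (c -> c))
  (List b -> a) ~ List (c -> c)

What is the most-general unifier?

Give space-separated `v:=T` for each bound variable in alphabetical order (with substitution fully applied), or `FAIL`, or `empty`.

Answer: FAIL

Derivation:
step 1: unify (c -> Bool) ~ Bool  [subst: {-} | 2 pending]
  clash: (c -> Bool) vs Bool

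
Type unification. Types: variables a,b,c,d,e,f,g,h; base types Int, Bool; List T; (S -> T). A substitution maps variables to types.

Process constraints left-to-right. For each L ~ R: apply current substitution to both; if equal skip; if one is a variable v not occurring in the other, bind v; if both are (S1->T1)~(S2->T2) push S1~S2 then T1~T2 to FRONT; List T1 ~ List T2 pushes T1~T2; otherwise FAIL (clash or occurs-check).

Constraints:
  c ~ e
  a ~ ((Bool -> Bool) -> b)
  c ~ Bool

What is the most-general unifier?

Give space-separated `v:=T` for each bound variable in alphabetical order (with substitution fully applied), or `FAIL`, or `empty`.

step 1: unify c ~ e  [subst: {-} | 2 pending]
  bind c := e
step 2: unify a ~ ((Bool -> Bool) -> b)  [subst: {c:=e} | 1 pending]
  bind a := ((Bool -> Bool) -> b)
step 3: unify e ~ Bool  [subst: {c:=e, a:=((Bool -> Bool) -> b)} | 0 pending]
  bind e := Bool

Answer: a:=((Bool -> Bool) -> b) c:=Bool e:=Bool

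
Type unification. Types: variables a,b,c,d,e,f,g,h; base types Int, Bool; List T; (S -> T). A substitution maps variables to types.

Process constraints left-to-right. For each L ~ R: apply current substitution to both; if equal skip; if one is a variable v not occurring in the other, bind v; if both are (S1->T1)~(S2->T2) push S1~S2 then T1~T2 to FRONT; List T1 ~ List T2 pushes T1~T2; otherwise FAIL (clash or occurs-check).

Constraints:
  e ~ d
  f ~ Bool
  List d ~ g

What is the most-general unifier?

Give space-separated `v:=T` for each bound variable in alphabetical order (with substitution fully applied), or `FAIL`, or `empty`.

step 1: unify e ~ d  [subst: {-} | 2 pending]
  bind e := d
step 2: unify f ~ Bool  [subst: {e:=d} | 1 pending]
  bind f := Bool
step 3: unify List d ~ g  [subst: {e:=d, f:=Bool} | 0 pending]
  bind g := List d

Answer: e:=d f:=Bool g:=List d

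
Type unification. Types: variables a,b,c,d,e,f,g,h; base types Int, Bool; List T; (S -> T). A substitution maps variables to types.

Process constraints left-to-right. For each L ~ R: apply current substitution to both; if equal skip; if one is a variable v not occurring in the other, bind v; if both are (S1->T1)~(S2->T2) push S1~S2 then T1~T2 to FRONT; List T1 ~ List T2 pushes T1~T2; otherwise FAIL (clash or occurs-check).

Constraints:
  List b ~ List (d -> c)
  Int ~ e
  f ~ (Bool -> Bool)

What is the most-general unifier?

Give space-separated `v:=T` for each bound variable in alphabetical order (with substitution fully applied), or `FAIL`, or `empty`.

Answer: b:=(d -> c) e:=Int f:=(Bool -> Bool)

Derivation:
step 1: unify List b ~ List (d -> c)  [subst: {-} | 2 pending]
  -> decompose List: push b~(d -> c)
step 2: unify b ~ (d -> c)  [subst: {-} | 2 pending]
  bind b := (d -> c)
step 3: unify Int ~ e  [subst: {b:=(d -> c)} | 1 pending]
  bind e := Int
step 4: unify f ~ (Bool -> Bool)  [subst: {b:=(d -> c), e:=Int} | 0 pending]
  bind f := (Bool -> Bool)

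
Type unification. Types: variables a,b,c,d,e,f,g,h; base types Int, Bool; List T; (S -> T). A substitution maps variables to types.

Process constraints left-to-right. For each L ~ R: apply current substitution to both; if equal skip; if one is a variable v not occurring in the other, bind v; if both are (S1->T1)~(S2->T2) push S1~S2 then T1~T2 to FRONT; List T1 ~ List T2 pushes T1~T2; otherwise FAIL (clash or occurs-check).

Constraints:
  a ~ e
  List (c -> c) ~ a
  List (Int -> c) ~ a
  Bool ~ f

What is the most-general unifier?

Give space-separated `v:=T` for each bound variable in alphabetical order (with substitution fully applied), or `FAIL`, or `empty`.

step 1: unify a ~ e  [subst: {-} | 3 pending]
  bind a := e
step 2: unify List (c -> c) ~ e  [subst: {a:=e} | 2 pending]
  bind e := List (c -> c)
step 3: unify List (Int -> c) ~ List (c -> c)  [subst: {a:=e, e:=List (c -> c)} | 1 pending]
  -> decompose List: push (Int -> c)~(c -> c)
step 4: unify (Int -> c) ~ (c -> c)  [subst: {a:=e, e:=List (c -> c)} | 1 pending]
  -> decompose arrow: push Int~c, c~c
step 5: unify Int ~ c  [subst: {a:=e, e:=List (c -> c)} | 2 pending]
  bind c := Int
step 6: unify Int ~ Int  [subst: {a:=e, e:=List (c -> c), c:=Int} | 1 pending]
  -> identical, skip
step 7: unify Bool ~ f  [subst: {a:=e, e:=List (c -> c), c:=Int} | 0 pending]
  bind f := Bool

Answer: a:=List (Int -> Int) c:=Int e:=List (Int -> Int) f:=Bool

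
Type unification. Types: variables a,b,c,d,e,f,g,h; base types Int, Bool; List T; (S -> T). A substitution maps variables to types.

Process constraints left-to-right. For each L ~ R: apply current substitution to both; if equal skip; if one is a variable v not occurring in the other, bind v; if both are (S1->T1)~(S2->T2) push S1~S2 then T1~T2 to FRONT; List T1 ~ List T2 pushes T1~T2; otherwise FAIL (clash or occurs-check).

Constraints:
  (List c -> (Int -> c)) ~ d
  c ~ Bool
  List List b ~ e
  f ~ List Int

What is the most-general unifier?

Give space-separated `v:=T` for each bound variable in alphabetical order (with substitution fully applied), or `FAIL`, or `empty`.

step 1: unify (List c -> (Int -> c)) ~ d  [subst: {-} | 3 pending]
  bind d := (List c -> (Int -> c))
step 2: unify c ~ Bool  [subst: {d:=(List c -> (Int -> c))} | 2 pending]
  bind c := Bool
step 3: unify List List b ~ e  [subst: {d:=(List c -> (Int -> c)), c:=Bool} | 1 pending]
  bind e := List List b
step 4: unify f ~ List Int  [subst: {d:=(List c -> (Int -> c)), c:=Bool, e:=List List b} | 0 pending]
  bind f := List Int

Answer: c:=Bool d:=(List Bool -> (Int -> Bool)) e:=List List b f:=List Int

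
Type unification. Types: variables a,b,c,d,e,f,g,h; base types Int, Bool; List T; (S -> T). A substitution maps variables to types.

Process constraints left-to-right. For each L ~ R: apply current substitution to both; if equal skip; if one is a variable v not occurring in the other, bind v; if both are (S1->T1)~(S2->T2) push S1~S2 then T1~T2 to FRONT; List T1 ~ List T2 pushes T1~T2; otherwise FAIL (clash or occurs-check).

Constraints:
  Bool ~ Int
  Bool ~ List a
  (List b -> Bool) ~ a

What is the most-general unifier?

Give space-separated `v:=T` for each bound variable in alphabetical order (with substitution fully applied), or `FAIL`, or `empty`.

step 1: unify Bool ~ Int  [subst: {-} | 2 pending]
  clash: Bool vs Int

Answer: FAIL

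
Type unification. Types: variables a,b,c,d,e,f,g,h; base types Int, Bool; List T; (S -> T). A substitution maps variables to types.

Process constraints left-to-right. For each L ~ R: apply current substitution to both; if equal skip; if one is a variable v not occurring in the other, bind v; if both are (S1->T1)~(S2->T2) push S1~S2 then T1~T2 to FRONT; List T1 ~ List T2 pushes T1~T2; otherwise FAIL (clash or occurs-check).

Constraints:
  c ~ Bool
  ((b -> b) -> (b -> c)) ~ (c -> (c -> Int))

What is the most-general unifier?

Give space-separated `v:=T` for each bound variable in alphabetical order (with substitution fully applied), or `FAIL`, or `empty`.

step 1: unify c ~ Bool  [subst: {-} | 1 pending]
  bind c := Bool
step 2: unify ((b -> b) -> (b -> Bool)) ~ (Bool -> (Bool -> Int))  [subst: {c:=Bool} | 0 pending]
  -> decompose arrow: push (b -> b)~Bool, (b -> Bool)~(Bool -> Int)
step 3: unify (b -> b) ~ Bool  [subst: {c:=Bool} | 1 pending]
  clash: (b -> b) vs Bool

Answer: FAIL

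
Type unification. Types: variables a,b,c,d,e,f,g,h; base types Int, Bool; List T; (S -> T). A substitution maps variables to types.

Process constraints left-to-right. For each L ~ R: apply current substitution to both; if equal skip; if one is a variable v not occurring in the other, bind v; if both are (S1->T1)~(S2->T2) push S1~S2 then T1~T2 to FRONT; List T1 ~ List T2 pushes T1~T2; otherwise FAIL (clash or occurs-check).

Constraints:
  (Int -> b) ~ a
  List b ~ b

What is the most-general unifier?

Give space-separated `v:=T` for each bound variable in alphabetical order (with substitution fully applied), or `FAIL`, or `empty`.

Answer: FAIL

Derivation:
step 1: unify (Int -> b) ~ a  [subst: {-} | 1 pending]
  bind a := (Int -> b)
step 2: unify List b ~ b  [subst: {a:=(Int -> b)} | 0 pending]
  occurs-check fail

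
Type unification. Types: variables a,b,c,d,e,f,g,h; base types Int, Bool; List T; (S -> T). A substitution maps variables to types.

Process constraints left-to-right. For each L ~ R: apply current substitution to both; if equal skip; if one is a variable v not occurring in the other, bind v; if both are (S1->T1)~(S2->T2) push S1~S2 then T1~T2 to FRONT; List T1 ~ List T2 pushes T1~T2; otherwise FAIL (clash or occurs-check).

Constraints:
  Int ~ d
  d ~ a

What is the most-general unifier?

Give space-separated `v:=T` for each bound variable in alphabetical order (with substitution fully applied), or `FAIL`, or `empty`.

step 1: unify Int ~ d  [subst: {-} | 1 pending]
  bind d := Int
step 2: unify Int ~ a  [subst: {d:=Int} | 0 pending]
  bind a := Int

Answer: a:=Int d:=Int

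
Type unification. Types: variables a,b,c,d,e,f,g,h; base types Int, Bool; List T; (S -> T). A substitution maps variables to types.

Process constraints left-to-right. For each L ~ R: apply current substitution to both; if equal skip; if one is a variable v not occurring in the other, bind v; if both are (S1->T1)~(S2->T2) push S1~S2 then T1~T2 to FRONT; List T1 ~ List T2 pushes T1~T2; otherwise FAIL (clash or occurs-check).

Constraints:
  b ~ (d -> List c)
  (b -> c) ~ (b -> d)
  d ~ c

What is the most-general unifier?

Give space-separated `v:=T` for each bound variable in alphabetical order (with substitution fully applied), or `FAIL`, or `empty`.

step 1: unify b ~ (d -> List c)  [subst: {-} | 2 pending]
  bind b := (d -> List c)
step 2: unify ((d -> List c) -> c) ~ ((d -> List c) -> d)  [subst: {b:=(d -> List c)} | 1 pending]
  -> decompose arrow: push (d -> List c)~(d -> List c), c~d
step 3: unify (d -> List c) ~ (d -> List c)  [subst: {b:=(d -> List c)} | 2 pending]
  -> identical, skip
step 4: unify c ~ d  [subst: {b:=(d -> List c)} | 1 pending]
  bind c := d
step 5: unify d ~ d  [subst: {b:=(d -> List c), c:=d} | 0 pending]
  -> identical, skip

Answer: b:=(d -> List d) c:=d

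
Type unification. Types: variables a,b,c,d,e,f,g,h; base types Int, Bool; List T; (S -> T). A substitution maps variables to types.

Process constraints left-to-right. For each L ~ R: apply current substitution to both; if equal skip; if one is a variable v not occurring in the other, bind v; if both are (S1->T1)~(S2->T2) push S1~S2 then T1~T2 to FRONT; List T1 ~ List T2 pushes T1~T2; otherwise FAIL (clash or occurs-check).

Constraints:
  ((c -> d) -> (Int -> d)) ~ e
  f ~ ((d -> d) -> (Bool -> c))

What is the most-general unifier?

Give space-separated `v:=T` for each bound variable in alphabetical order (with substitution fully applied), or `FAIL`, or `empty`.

step 1: unify ((c -> d) -> (Int -> d)) ~ e  [subst: {-} | 1 pending]
  bind e := ((c -> d) -> (Int -> d))
step 2: unify f ~ ((d -> d) -> (Bool -> c))  [subst: {e:=((c -> d) -> (Int -> d))} | 0 pending]
  bind f := ((d -> d) -> (Bool -> c))

Answer: e:=((c -> d) -> (Int -> d)) f:=((d -> d) -> (Bool -> c))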